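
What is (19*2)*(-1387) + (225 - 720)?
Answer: -53201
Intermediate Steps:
(19*2)*(-1387) + (225 - 720) = 38*(-1387) - 495 = -52706 - 495 = -53201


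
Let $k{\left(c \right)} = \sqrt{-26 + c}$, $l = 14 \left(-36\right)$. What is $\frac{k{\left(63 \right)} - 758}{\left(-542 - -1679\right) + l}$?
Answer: $- \frac{758}{633} + \frac{\sqrt{37}}{633} \approx -1.1879$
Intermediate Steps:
$l = -504$
$\frac{k{\left(63 \right)} - 758}{\left(-542 - -1679\right) + l} = \frac{\sqrt{-26 + 63} - 758}{\left(-542 - -1679\right) - 504} = \frac{\sqrt{37} - 758}{\left(-542 + 1679\right) - 504} = \frac{-758 + \sqrt{37}}{1137 - 504} = \frac{-758 + \sqrt{37}}{633} = \left(-758 + \sqrt{37}\right) \frac{1}{633} = - \frac{758}{633} + \frac{\sqrt{37}}{633}$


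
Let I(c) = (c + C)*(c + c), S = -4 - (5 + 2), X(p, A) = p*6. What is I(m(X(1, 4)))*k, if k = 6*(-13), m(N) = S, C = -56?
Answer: -114972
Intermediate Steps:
X(p, A) = 6*p
S = -11 (S = -4 - 1*7 = -4 - 7 = -11)
m(N) = -11
k = -78
I(c) = 2*c*(-56 + c) (I(c) = (c - 56)*(c + c) = (-56 + c)*(2*c) = 2*c*(-56 + c))
I(m(X(1, 4)))*k = (2*(-11)*(-56 - 11))*(-78) = (2*(-11)*(-67))*(-78) = 1474*(-78) = -114972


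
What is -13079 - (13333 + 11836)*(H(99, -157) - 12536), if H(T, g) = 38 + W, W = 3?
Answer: 314473576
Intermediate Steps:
H(T, g) = 41 (H(T, g) = 38 + 3 = 41)
-13079 - (13333 + 11836)*(H(99, -157) - 12536) = -13079 - (13333 + 11836)*(41 - 12536) = -13079 - 25169*(-12495) = -13079 - 1*(-314486655) = -13079 + 314486655 = 314473576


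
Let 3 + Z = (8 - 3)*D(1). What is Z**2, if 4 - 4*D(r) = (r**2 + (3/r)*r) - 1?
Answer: 49/16 ≈ 3.0625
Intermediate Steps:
D(r) = 1/2 - r**2/4 (D(r) = 1 - ((r**2 + (3/r)*r) - 1)/4 = 1 - ((r**2 + 3) - 1)/4 = 1 - ((3 + r**2) - 1)/4 = 1 - (2 + r**2)/4 = 1 + (-1/2 - r**2/4) = 1/2 - r**2/4)
Z = -7/4 (Z = -3 + (8 - 3)*(1/2 - 1/4*1**2) = -3 + 5*(1/2 - 1/4*1) = -3 + 5*(1/2 - 1/4) = -3 + 5*(1/4) = -3 + 5/4 = -7/4 ≈ -1.7500)
Z**2 = (-7/4)**2 = 49/16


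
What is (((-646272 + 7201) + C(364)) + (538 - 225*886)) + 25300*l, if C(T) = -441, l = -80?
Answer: -2862324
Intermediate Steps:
(((-646272 + 7201) + C(364)) + (538 - 225*886)) + 25300*l = (((-646272 + 7201) - 441) + (538 - 225*886)) + 25300*(-80) = ((-639071 - 441) + (538 - 199350)) - 2024000 = (-639512 - 198812) - 2024000 = -838324 - 2024000 = -2862324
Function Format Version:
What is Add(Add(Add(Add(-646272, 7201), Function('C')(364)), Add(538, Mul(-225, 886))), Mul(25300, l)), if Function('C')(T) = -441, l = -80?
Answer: -2862324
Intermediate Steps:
Add(Add(Add(Add(-646272, 7201), Function('C')(364)), Add(538, Mul(-225, 886))), Mul(25300, l)) = Add(Add(Add(Add(-646272, 7201), -441), Add(538, Mul(-225, 886))), Mul(25300, -80)) = Add(Add(Add(-639071, -441), Add(538, -199350)), -2024000) = Add(Add(-639512, -198812), -2024000) = Add(-838324, -2024000) = -2862324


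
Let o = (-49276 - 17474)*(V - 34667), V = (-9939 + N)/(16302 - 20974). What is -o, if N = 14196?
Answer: -5405698053375/2336 ≈ -2.3141e+9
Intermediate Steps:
V = -4257/4672 (V = (-9939 + 14196)/(16302 - 20974) = 4257/(-4672) = 4257*(-1/4672) = -4257/4672 ≈ -0.91117)
o = 5405698053375/2336 (o = (-49276 - 17474)*(-4257/4672 - 34667) = -66750*(-161968481/4672) = 5405698053375/2336 ≈ 2.3141e+9)
-o = -1*5405698053375/2336 = -5405698053375/2336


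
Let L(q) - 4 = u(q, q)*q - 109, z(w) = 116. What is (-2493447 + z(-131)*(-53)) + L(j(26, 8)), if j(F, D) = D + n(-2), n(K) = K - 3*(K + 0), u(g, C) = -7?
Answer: -2499784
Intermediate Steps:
n(K) = -2*K (n(K) = K - 3*K = -2*K)
j(F, D) = 4 + D (j(F, D) = D - 2*(-2) = D + 4 = 4 + D)
L(q) = -105 - 7*q (L(q) = 4 + (-7*q - 109) = 4 + (-109 - 7*q) = -105 - 7*q)
(-2493447 + z(-131)*(-53)) + L(j(26, 8)) = (-2493447 + 116*(-53)) + (-105 - 7*(4 + 8)) = (-2493447 - 6148) + (-105 - 7*12) = -2499595 + (-105 - 84) = -2499595 - 189 = -2499784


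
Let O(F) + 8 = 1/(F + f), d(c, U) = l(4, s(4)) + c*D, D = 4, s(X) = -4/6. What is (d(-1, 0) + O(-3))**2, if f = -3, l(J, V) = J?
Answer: 2401/36 ≈ 66.694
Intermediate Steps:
s(X) = -2/3 (s(X) = -4*1/6 = -2/3)
d(c, U) = 4 + 4*c (d(c, U) = 4 + c*4 = 4 + 4*c)
O(F) = -8 + 1/(-3 + F) (O(F) = -8 + 1/(F - 3) = -8 + 1/(-3 + F))
(d(-1, 0) + O(-3))**2 = ((4 + 4*(-1)) + (25 - 8*(-3))/(-3 - 3))**2 = ((4 - 4) + (25 + 24)/(-6))**2 = (0 - 1/6*49)**2 = (0 - 49/6)**2 = (-49/6)**2 = 2401/36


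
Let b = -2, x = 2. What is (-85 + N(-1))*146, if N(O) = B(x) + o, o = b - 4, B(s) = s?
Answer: -12994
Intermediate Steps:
o = -6 (o = -2 - 4 = -6)
N(O) = -4 (N(O) = 2 - 6 = -4)
(-85 + N(-1))*146 = (-85 - 4)*146 = -89*146 = -12994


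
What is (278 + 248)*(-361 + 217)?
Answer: -75744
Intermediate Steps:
(278 + 248)*(-361 + 217) = 526*(-144) = -75744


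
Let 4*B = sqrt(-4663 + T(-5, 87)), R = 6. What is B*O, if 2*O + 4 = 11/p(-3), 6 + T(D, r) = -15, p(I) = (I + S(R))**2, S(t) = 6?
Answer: -25*I*sqrt(1171)/36 ≈ -23.764*I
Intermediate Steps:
p(I) = (6 + I)**2 (p(I) = (I + 6)**2 = (6 + I)**2)
T(D, r) = -21 (T(D, r) = -6 - 15 = -21)
B = I*sqrt(1171)/2 (B = sqrt(-4663 - 21)/4 = sqrt(-4684)/4 = (2*I*sqrt(1171))/4 = I*sqrt(1171)/2 ≈ 17.11*I)
O = -25/18 (O = -2 + (11/((6 - 3)**2))/2 = -2 + (11/(3**2))/2 = -2 + (11/9)/2 = -2 + (11*(1/9))/2 = -2 + (1/2)*(11/9) = -2 + 11/18 = -25/18 ≈ -1.3889)
B*O = (I*sqrt(1171)/2)*(-25/18) = -25*I*sqrt(1171)/36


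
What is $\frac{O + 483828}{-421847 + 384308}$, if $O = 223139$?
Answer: $- \frac{706967}{37539} \approx -18.833$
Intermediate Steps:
$\frac{O + 483828}{-421847 + 384308} = \frac{223139 + 483828}{-421847 + 384308} = \frac{706967}{-37539} = 706967 \left(- \frac{1}{37539}\right) = - \frac{706967}{37539}$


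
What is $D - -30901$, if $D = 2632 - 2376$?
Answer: $31157$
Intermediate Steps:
$D = 256$ ($D = 2632 - 2376 = 256$)
$D - -30901 = 256 - -30901 = 256 + 30901 = 31157$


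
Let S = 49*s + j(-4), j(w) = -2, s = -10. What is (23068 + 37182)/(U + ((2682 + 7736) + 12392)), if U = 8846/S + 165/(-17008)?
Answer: 126042036000/47680521553 ≈ 2.6435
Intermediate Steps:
S = -492 (S = 49*(-10) - 2 = -490 - 2 = -492)
U = -37633487/2091984 (U = 8846/(-492) + 165/(-17008) = 8846*(-1/492) + 165*(-1/17008) = -4423/246 - 165/17008 = -37633487/2091984 ≈ -17.989)
(23068 + 37182)/(U + ((2682 + 7736) + 12392)) = (23068 + 37182)/(-37633487/2091984 + ((2682 + 7736) + 12392)) = 60250/(-37633487/2091984 + (10418 + 12392)) = 60250/(-37633487/2091984 + 22810) = 60250/(47680521553/2091984) = 60250*(2091984/47680521553) = 126042036000/47680521553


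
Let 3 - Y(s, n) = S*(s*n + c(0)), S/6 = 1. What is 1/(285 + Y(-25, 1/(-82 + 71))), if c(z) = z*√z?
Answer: 11/3018 ≈ 0.0036448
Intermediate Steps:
S = 6 (S = 6*1 = 6)
c(z) = z^(3/2)
Y(s, n) = 3 - 6*n*s (Y(s, n) = 3 - 6*(s*n + 0^(3/2)) = 3 - 6*(n*s + 0) = 3 - 6*n*s)
1/(285 + Y(-25, 1/(-82 + 71))) = 1/(285 + (3 - 6*(-25)/(-82 + 71))) = 1/(285 + (3 - 6*(-25)/(-11))) = 1/(285 + (3 - 6*(-1/11)*(-25))) = 1/(285 + (3 - 150/11)) = 1/(285 - 117/11) = 1/(3018/11) = 11/3018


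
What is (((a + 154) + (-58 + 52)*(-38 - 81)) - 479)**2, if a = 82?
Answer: 221841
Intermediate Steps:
(((a + 154) + (-58 + 52)*(-38 - 81)) - 479)**2 = (((82 + 154) + (-58 + 52)*(-38 - 81)) - 479)**2 = ((236 - 6*(-119)) - 479)**2 = ((236 + 714) - 479)**2 = (950 - 479)**2 = 471**2 = 221841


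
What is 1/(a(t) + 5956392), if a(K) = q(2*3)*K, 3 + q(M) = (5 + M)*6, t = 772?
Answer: 1/6005028 ≈ 1.6653e-7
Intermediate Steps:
q(M) = 27 + 6*M (q(M) = -3 + (5 + M)*6 = -3 + (30 + 6*M) = 27 + 6*M)
a(K) = 63*K (a(K) = (27 + 6*(2*3))*K = (27 + 6*6)*K = (27 + 36)*K = 63*K)
1/(a(t) + 5956392) = 1/(63*772 + 5956392) = 1/(48636 + 5956392) = 1/6005028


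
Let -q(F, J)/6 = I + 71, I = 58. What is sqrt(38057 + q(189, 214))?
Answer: sqrt(37283) ≈ 193.09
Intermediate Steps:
q(F, J) = -774 (q(F, J) = -6*(58 + 71) = -6*129 = -774)
sqrt(38057 + q(189, 214)) = sqrt(38057 - 774) = sqrt(37283)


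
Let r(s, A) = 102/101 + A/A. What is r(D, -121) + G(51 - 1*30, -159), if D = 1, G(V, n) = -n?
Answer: 16262/101 ≈ 161.01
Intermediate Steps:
r(s, A) = 203/101 (r(s, A) = 102*(1/101) + 1 = 102/101 + 1 = 203/101)
r(D, -121) + G(51 - 1*30, -159) = 203/101 - 1*(-159) = 203/101 + 159 = 16262/101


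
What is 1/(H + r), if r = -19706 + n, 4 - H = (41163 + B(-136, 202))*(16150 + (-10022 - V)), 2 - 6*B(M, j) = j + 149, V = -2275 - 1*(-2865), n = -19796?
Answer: -1/227678065 ≈ -4.3922e-9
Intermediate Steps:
V = 590 (V = -2275 + 2865 = 590)
B(M, j) = -49/2 - j/6 (B(M, j) = ⅓ - (j + 149)/6 = ⅓ - (149 + j)/6 = ⅓ + (-149/6 - j/6) = -49/2 - j/6)
H = -227638563 (H = 4 - (41163 + (-49/2 - ⅙*202))*(16150 + (-10022 - 1*590)) = 4 - (41163 + (-49/2 - 101/3))*(16150 + (-10022 - 590)) = 4 - (41163 - 349/6)*(16150 - 10612) = 4 - 246629*5538/6 = 4 - 1*227638567 = 4 - 227638567 = -227638563)
r = -39502 (r = -19706 - 19796 = -39502)
1/(H + r) = 1/(-227638563 - 39502) = 1/(-227678065) = -1/227678065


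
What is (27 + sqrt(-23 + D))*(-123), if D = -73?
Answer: -3321 - 492*I*sqrt(6) ≈ -3321.0 - 1205.1*I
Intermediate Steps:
(27 + sqrt(-23 + D))*(-123) = (27 + sqrt(-23 - 73))*(-123) = (27 + sqrt(-96))*(-123) = (27 + 4*I*sqrt(6))*(-123) = -3321 - 492*I*sqrt(6)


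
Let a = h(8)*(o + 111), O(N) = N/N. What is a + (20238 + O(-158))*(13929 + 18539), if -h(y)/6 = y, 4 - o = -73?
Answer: 657110828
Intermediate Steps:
o = 77 (o = 4 - 1*(-73) = 4 + 73 = 77)
O(N) = 1
h(y) = -6*y
a = -9024 (a = (-6*8)*(77 + 111) = -48*188 = -9024)
a + (20238 + O(-158))*(13929 + 18539) = -9024 + (20238 + 1)*(13929 + 18539) = -9024 + 20239*32468 = -9024 + 657119852 = 657110828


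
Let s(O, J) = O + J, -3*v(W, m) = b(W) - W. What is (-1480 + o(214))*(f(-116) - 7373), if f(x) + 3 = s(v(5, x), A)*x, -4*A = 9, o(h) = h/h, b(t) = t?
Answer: 10523085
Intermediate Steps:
o(h) = 1
A = -9/4 (A = -1/4*9 = -9/4 ≈ -2.2500)
v(W, m) = 0 (v(W, m) = -(W - W)/3 = -1/3*0 = 0)
s(O, J) = J + O
f(x) = -3 - 9*x/4 (f(x) = -3 + (-9/4 + 0)*x = -3 - 9*x/4)
(-1480 + o(214))*(f(-116) - 7373) = (-1480 + 1)*((-3 - 9/4*(-116)) - 7373) = -1479*((-3 + 261) - 7373) = -1479*(258 - 7373) = -1479*(-7115) = 10523085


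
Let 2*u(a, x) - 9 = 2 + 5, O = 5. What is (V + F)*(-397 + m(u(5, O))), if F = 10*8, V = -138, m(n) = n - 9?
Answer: 23084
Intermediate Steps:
u(a, x) = 8 (u(a, x) = 9/2 + (2 + 5)/2 = 9/2 + (½)*7 = 9/2 + 7/2 = 8)
m(n) = -9 + n
F = 80
(V + F)*(-397 + m(u(5, O))) = (-138 + 80)*(-397 + (-9 + 8)) = -58*(-397 - 1) = -58*(-398) = 23084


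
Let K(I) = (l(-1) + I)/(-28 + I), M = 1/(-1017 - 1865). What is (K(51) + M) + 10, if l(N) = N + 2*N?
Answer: 801173/66286 ≈ 12.087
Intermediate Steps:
l(N) = 3*N
M = -1/2882 (M = 1/(-2882) = -1/2882 ≈ -0.00034698)
K(I) = (-3 + I)/(-28 + I) (K(I) = (3*(-1) + I)/(-28 + I) = (-3 + I)/(-28 + I))
(K(51) + M) + 10 = ((-3 + 51)/(-28 + 51) - 1/2882) + 10 = (48/23 - 1/2882) + 10 = 138313/66286 + 10 = 801173/66286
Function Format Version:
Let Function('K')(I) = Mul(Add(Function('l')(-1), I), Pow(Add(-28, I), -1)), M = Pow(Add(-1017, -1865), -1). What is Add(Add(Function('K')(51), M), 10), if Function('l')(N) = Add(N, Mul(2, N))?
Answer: Rational(801173, 66286) ≈ 12.087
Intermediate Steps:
Function('l')(N) = Mul(3, N)
M = Rational(-1, 2882) (M = Pow(-2882, -1) = Rational(-1, 2882) ≈ -0.00034698)
Function('K')(I) = Mul(Pow(Add(-28, I), -1), Add(-3, I)) (Function('K')(I) = Mul(Add(Mul(3, -1), I), Pow(Add(-28, I), -1)) = Mul(Add(-3, I), Pow(Add(-28, I), -1)) = Mul(Pow(Add(-28, I), -1), Add(-3, I)))
Add(Add(Function('K')(51), M), 10) = Add(Add(Mul(Pow(Add(-28, 51), -1), Add(-3, 51)), Rational(-1, 2882)), 10) = Add(Add(Mul(Pow(23, -1), 48), Rational(-1, 2882)), 10) = Add(Add(Mul(Rational(1, 23), 48), Rational(-1, 2882)), 10) = Add(Add(Rational(48, 23), Rational(-1, 2882)), 10) = Add(Rational(138313, 66286), 10) = Rational(801173, 66286)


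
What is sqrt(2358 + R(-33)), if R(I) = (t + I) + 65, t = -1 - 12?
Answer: sqrt(2377) ≈ 48.755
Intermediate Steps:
t = -13
R(I) = 52 + I (R(I) = (-13 + I) + 65 = 52 + I)
sqrt(2358 + R(-33)) = sqrt(2358 + (52 - 33)) = sqrt(2358 + 19) = sqrt(2377)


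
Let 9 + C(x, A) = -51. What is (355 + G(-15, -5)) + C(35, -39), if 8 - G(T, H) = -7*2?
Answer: 317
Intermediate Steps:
C(x, A) = -60 (C(x, A) = -9 - 51 = -60)
G(T, H) = 22 (G(T, H) = 8 - (-7)*2 = 8 - 1*(-14) = 8 + 14 = 22)
(355 + G(-15, -5)) + C(35, -39) = (355 + 22) - 60 = 377 - 60 = 317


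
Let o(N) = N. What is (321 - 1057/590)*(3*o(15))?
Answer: 1694997/118 ≈ 14364.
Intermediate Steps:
(321 - 1057/590)*(3*o(15)) = (321 - 1057/590)*(3*15) = (321 - 1057*1/590)*45 = (321 - 1057/590)*45 = (188333/590)*45 = 1694997/118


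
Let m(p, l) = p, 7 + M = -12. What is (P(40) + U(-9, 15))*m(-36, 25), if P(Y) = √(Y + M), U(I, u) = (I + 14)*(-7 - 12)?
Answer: 3420 - 36*√21 ≈ 3255.0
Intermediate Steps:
M = -19 (M = -7 - 12 = -19)
U(I, u) = -266 - 19*I (U(I, u) = (14 + I)*(-19) = -266 - 19*I)
P(Y) = √(-19 + Y) (P(Y) = √(Y - 19) = √(-19 + Y))
(P(40) + U(-9, 15))*m(-36, 25) = (√(-19 + 40) + (-266 - 19*(-9)))*(-36) = (√21 + (-266 + 171))*(-36) = (√21 - 95)*(-36) = (-95 + √21)*(-36) = 3420 - 36*√21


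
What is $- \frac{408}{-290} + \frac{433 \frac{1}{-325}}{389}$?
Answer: $\frac{5145583}{3666325} \approx 1.4035$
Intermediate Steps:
$- \frac{408}{-290} + \frac{433 \frac{1}{-325}}{389} = \left(-408\right) \left(- \frac{1}{290}\right) + 433 \left(- \frac{1}{325}\right) \frac{1}{389} = \frac{204}{145} - \frac{433}{126425} = \frac{5145583}{3666325}$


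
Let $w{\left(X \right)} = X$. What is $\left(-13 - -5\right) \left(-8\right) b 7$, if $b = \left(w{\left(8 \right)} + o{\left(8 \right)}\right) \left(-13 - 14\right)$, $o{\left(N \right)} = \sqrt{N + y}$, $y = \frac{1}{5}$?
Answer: $-96768 - \frac{12096 \sqrt{205}}{5} \approx -1.3141 \cdot 10^{5}$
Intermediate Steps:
$y = \frac{1}{5} \approx 0.2$
$o{\left(N \right)} = \sqrt{\frac{1}{5} + N}$ ($o{\left(N \right)} = \sqrt{N + \frac{1}{5}} = \sqrt{\frac{1}{5} + N}$)
$b = -216 - \frac{27 \sqrt{205}}{5}$ ($b = \left(8 + \frac{\sqrt{5 + 25 \cdot 8}}{5}\right) \left(-13 - 14\right) = \left(8 + \frac{\sqrt{5 + 200}}{5}\right) \left(-27\right) = \left(8 + \frac{\sqrt{205}}{5}\right) \left(-27\right) = -216 - \frac{27 \sqrt{205}}{5} \approx -293.32$)
$\left(-13 - -5\right) \left(-8\right) b 7 = \left(-13 - -5\right) \left(-8\right) \left(-216 - \frac{27 \sqrt{205}}{5}\right) 7 = \left(-13 + 5\right) \left(-8\right) \left(-216 - \frac{27 \sqrt{205}}{5}\right) 7 = \left(-8\right) \left(-8\right) \left(-216 - \frac{27 \sqrt{205}}{5}\right) 7 = 64 \left(-216 - \frac{27 \sqrt{205}}{5}\right) 7 = \left(-13824 - \frac{1728 \sqrt{205}}{5}\right) 7 = -96768 - \frac{12096 \sqrt{205}}{5}$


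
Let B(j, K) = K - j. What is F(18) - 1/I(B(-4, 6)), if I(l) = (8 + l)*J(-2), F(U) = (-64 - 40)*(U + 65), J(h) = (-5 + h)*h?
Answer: -2175265/252 ≈ -8632.0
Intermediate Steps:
J(h) = h*(-5 + h)
F(U) = -6760 - 104*U (F(U) = -104*(65 + U) = -6760 - 104*U)
I(l) = 112 + 14*l (I(l) = (8 + l)*(-2*(-5 - 2)) = (8 + l)*(-2*(-7)) = (8 + l)*14 = 112 + 14*l)
F(18) - 1/I(B(-4, 6)) = (-6760 - 104*18) - 1/(112 + 14*(6 - 1*(-4))) = (-6760 - 1872) - 1/(112 + 14*(6 + 4)) = -8632 - 1/(112 + 14*10) = -8632 - 1/(112 + 140) = -8632 - 1/252 = -2175265/252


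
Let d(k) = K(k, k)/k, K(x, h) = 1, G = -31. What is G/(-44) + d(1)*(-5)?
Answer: -189/44 ≈ -4.2955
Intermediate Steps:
d(k) = 1/k
G/(-44) + d(1)*(-5) = -31/(-44) - 5/1 = -31*(-1/44) + 1*(-5) = 31/44 - 5 = -189/44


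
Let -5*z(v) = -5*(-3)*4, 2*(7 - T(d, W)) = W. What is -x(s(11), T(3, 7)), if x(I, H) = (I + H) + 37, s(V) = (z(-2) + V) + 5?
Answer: -89/2 ≈ -44.500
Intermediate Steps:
T(d, W) = 7 - W/2
z(v) = -12 (z(v) = -(-5*(-3))*4/5 = -3*4 = -1/5*60 = -12)
s(V) = -7 + V (s(V) = (-12 + V) + 5 = -7 + V)
x(I, H) = 37 + H + I (x(I, H) = (H + I) + 37 = 37 + H + I)
-x(s(11), T(3, 7)) = -(37 + (7 - 1/2*7) + (-7 + 11)) = -(37 + (7 - 7/2) + 4) = -(37 + 7/2 + 4) = -1*89/2 = -89/2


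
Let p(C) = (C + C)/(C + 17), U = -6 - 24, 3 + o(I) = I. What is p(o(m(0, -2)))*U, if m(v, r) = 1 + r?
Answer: 240/13 ≈ 18.462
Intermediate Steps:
o(I) = -3 + I
U = -30
p(C) = 2*C/(17 + C) (p(C) = (2*C)/(17 + C) = 2*C/(17 + C))
p(o(m(0, -2)))*U = (2*(-3 + (1 - 2))/(17 + (-3 + (1 - 2))))*(-30) = (2*(-3 - 1)/(17 + (-3 - 1)))*(-30) = (2*(-4)/(17 - 4))*(-30) = (2*(-4)/13)*(-30) = (2*(-4)*(1/13))*(-30) = -8/13*(-30) = 240/13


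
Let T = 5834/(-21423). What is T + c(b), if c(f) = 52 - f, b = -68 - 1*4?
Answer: 2650618/21423 ≈ 123.73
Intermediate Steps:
b = -72 (b = -68 - 4 = -72)
T = -5834/21423 (T = 5834*(-1/21423) = -5834/21423 ≈ -0.27232)
T + c(b) = -5834/21423 + (52 - 1*(-72)) = -5834/21423 + (52 + 72) = -5834/21423 + 124 = 2650618/21423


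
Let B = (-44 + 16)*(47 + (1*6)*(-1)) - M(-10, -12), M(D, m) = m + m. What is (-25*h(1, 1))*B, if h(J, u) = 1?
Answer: 28100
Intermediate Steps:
M(D, m) = 2*m
B = -1124 (B = (-44 + 16)*(47 + (1*6)*(-1)) - 2*(-12) = -28*(47 + 6*(-1)) - 1*(-24) = -28*(47 - 6) + 24 = -28*41 + 24 = -1148 + 24 = -1124)
(-25*h(1, 1))*B = -25*1*(-1124) = -25*(-1124) = 28100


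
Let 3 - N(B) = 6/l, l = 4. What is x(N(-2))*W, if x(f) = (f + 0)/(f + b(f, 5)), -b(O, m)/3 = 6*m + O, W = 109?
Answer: -109/62 ≈ -1.7581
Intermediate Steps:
b(O, m) = -18*m - 3*O (b(O, m) = -3*(6*m + O) = -3*(O + 6*m) = -18*m - 3*O)
N(B) = 3/2 (N(B) = 3 - 6/4 = 3 - 1*3/2 = 3 - 3/2 = 3/2)
x(f) = f/(-90 - 2*f) (x(f) = (f + 0)/(f + (-18*5 - 3*f)) = f/(f + (-90 - 3*f)) = f/(-90 - 2*f))
x(N(-2))*W = -1*3/2/(90 + 2*(3/2))*109 = -1*3/2/(90 + 3)*109 = -1*3/2/93*109 = -1*3/2*1/93*109 = -1/62*109 = -109/62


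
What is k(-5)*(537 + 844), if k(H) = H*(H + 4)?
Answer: 6905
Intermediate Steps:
k(H) = H*(4 + H)
k(-5)*(537 + 844) = (-5*(4 - 5))*(537 + 844) = -5*(-1)*1381 = 5*1381 = 6905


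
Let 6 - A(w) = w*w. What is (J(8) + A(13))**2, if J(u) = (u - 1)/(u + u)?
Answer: 6765201/256 ≈ 26427.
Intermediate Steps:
A(w) = 6 - w**2 (A(w) = 6 - w*w = 6 - w**2)
J(u) = (-1 + u)/(2*u) (J(u) = (-1 + u)/((2*u)) = (-1 + u)*(1/(2*u)) = (-1 + u)/(2*u))
(J(8) + A(13))**2 = ((1/2)*(-1 + 8)/8 + (6 - 1*13**2))**2 = ((1/2)*(1/8)*7 + (6 - 1*169))**2 = (7/16 + (6 - 169))**2 = (7/16 - 163)**2 = (-2601/16)**2 = 6765201/256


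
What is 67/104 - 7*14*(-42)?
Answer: 428131/104 ≈ 4116.6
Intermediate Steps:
67/104 - 7*14*(-42) = 67*(1/104) - 98*(-42) = 67/104 + 4116 = 428131/104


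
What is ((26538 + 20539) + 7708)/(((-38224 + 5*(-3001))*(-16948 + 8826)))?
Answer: 54785/432325938 ≈ 0.00012672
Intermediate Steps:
((26538 + 20539) + 7708)/(((-38224 + 5*(-3001))*(-16948 + 8826))) = (47077 + 7708)/(((-38224 - 15005)*(-8122))) = 54785/((-53229*(-8122))) = 54785/432325938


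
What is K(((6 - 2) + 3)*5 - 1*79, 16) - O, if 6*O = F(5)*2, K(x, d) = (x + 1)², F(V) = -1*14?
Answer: 5561/3 ≈ 1853.7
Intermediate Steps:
F(V) = -14
K(x, d) = (1 + x)²
O = -14/3 (O = (-14*2)/6 = (⅙)*(-28) = -14/3 ≈ -4.6667)
K(((6 - 2) + 3)*5 - 1*79, 16) - O = (1 + (((6 - 2) + 3)*5 - 1*79))² - 1*(-14/3) = (1 + ((4 + 3)*5 - 79))² + 14/3 = (1 + (7*5 - 79))² + 14/3 = (1 + (35 - 79))² + 14/3 = (1 - 44)² + 14/3 = (-43)² + 14/3 = 1849 + 14/3 = 5561/3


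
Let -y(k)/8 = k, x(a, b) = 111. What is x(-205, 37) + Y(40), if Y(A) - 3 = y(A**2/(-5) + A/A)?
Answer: 2666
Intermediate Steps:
y(k) = -8*k
Y(A) = -5 + 8*A**2/5 (Y(A) = 3 - 8*(A**2/(-5) + A/A) = 3 - 8*(A**2*(-1/5) + 1) = 3 - 8*(-A**2/5 + 1) = 3 - 8*(1 - A**2/5) = 3 + (-8 + 8*A**2/5) = -5 + 8*A**2/5)
x(-205, 37) + Y(40) = 111 + (-5 + (8/5)*40**2) = 111 + (-5 + (8/5)*1600) = 111 + (-5 + 2560) = 111 + 2555 = 2666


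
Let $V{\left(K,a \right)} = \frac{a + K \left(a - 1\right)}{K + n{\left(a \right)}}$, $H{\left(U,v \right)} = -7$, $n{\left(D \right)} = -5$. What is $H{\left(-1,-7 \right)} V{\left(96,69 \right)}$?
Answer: $- \frac{6597}{13} \approx -507.46$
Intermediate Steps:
$V{\left(K,a \right)} = \frac{a + K \left(-1 + a\right)}{-5 + K}$ ($V{\left(K,a \right)} = \frac{a + K \left(a - 1\right)}{K - 5} = \frac{a + K \left(-1 + a\right)}{-5 + K}$)
$H{\left(-1,-7 \right)} V{\left(96,69 \right)} = - 7 \frac{69 - 96 + 96 \cdot 69}{-5 + 96} = - 7 \frac{69 - 96 + 6624}{91} = - 7 \cdot \frac{1}{91} \cdot 6597 = \left(-7\right) \frac{6597}{91} = - \frac{6597}{13}$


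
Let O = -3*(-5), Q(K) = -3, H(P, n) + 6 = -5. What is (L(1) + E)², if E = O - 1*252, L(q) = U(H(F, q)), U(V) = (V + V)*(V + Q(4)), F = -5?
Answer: 5041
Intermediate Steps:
H(P, n) = -11 (H(P, n) = -6 - 5 = -11)
U(V) = 2*V*(-3 + V) (U(V) = (V + V)*(V - 3) = (2*V)*(-3 + V) = 2*V*(-3 + V))
L(q) = 308 (L(q) = 2*(-11)*(-3 - 11) = 2*(-11)*(-14) = 308)
O = 15
E = -237 (E = 15 - 1*252 = 15 - 252 = -237)
(L(1) + E)² = (308 - 237)² = 71² = 5041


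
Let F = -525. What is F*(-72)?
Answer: 37800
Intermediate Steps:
F*(-72) = -525*(-72) = 37800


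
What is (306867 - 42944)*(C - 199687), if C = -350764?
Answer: -145276679273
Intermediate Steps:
(306867 - 42944)*(C - 199687) = (306867 - 42944)*(-350764 - 199687) = 263923*(-550451) = -145276679273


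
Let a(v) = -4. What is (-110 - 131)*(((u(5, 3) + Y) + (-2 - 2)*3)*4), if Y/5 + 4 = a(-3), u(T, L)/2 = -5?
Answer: 59768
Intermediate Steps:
u(T, L) = -10 (u(T, L) = 2*(-5) = -10)
Y = -40 (Y = -20 + 5*(-4) = -20 - 20 = -40)
(-110 - 131)*(((u(5, 3) + Y) + (-2 - 2)*3)*4) = (-110 - 131)*(((-10 - 40) + (-2 - 2)*3)*4) = -241*(-50 - 4*3)*4 = -241*(-50 - 12)*4 = -(-14942)*4 = -241*(-248) = 59768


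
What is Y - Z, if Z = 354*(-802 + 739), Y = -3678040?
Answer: -3655738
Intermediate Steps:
Z = -22302 (Z = 354*(-63) = -22302)
Y - Z = -3678040 - 1*(-22302) = -3678040 + 22302 = -3655738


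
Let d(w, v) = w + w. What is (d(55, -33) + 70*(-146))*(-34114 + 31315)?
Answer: 28297890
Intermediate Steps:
d(w, v) = 2*w
(d(55, -33) + 70*(-146))*(-34114 + 31315) = (2*55 + 70*(-146))*(-34114 + 31315) = (110 - 10220)*(-2799) = -10110*(-2799) = 28297890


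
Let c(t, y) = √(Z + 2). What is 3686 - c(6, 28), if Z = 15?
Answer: 3686 - √17 ≈ 3681.9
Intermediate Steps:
c(t, y) = √17 (c(t, y) = √(15 + 2) = √17)
3686 - c(6, 28) = 3686 - √17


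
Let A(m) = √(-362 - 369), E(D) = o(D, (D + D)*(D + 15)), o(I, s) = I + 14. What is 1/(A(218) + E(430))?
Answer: 444/197867 - I*√731/197867 ≈ 0.0022439 - 0.00013664*I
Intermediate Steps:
o(I, s) = 14 + I
E(D) = 14 + D
A(m) = I*√731 (A(m) = √(-731) = I*√731)
1/(A(218) + E(430)) = 1/(I*√731 + (14 + 430)) = 1/(I*√731 + 444) = 1/(444 + I*√731)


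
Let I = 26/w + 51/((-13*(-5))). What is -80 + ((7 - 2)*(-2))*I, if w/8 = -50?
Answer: -22671/260 ≈ -87.196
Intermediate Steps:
w = -400 (w = 8*(-50) = -400)
I = 1871/2600 (I = 26/(-400) + 51/((-13*(-5))) = 26*(-1/400) + 51/65 = -13/200 + 51*(1/65) = -13/200 + 51/65 = 1871/2600 ≈ 0.71961)
-80 + ((7 - 2)*(-2))*I = -80 + ((7 - 2)*(-2))*(1871/2600) = -80 + (5*(-2))*(1871/2600) = -80 - 10*1871/2600 = -80 - 1871/260 = -22671/260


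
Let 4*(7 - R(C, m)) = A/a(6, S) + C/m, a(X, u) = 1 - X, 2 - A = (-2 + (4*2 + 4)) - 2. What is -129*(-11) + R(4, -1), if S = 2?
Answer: 14267/10 ≈ 1426.7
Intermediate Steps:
A = -6 (A = 2 - ((-2 + (4*2 + 4)) - 2) = 2 - ((-2 + (8 + 4)) - 2) = 2 - ((-2 + 12) - 2) = 2 - (10 - 2) = 2 - 1*8 = 2 - 8 = -6)
R(C, m) = 67/10 - C/(4*m) (R(C, m) = 7 - (-6/(1 - 1*6) + C/m)/4 = 7 - (-6/(1 - 6) + C/m)/4 = 7 - (-6/(-5) + C/m)/4 = 7 - (-6*(-⅕) + C/m)/4 = 7 - (6/5 + C/m)/4 = 7 + (-3/10 - C/(4*m)) = 67/10 - C/(4*m))
-129*(-11) + R(4, -1) = -129*(-11) + (67/10 - ¼*4/(-1)) = 1419 + (67/10 - ¼*4*(-1)) = 1419 + (67/10 + 1) = 1419 + 77/10 = 14267/10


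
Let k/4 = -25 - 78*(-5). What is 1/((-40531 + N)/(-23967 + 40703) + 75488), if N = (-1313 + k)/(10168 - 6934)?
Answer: 368192/27793186015 ≈ 1.3248e-5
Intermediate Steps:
k = 1460 (k = 4*(-25 - 78*(-5)) = 4*(-25 + 390) = 4*365 = 1460)
N = 1/22 (N = (-1313 + 1460)/(10168 - 6934) = 147/3234 = 147*(1/3234) = 1/22 ≈ 0.045455)
1/((-40531 + N)/(-23967 + 40703) + 75488) = 1/((-40531 + 1/22)/(-23967 + 40703) + 75488) = 1/(-891681/22/16736 + 75488) = 1/(-891681/22*1/16736 + 75488) = 1/(-891681/368192 + 75488) = 1/(27793186015/368192) = 368192/27793186015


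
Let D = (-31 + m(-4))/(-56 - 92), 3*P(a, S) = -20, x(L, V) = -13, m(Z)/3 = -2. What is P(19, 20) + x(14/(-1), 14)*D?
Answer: -119/12 ≈ -9.9167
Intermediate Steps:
m(Z) = -6 (m(Z) = 3*(-2) = -6)
P(a, S) = -20/3 (P(a, S) = (⅓)*(-20) = -20/3)
D = ¼ (D = (-31 - 6)/(-56 - 92) = -37/(-148) = -37*(-1/148) = ¼ ≈ 0.25000)
P(19, 20) + x(14/(-1), 14)*D = -20/3 - 13*¼ = -20/3 - 13/4 = -119/12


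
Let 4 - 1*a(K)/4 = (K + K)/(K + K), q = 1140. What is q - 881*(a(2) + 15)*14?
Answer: -331878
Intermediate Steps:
a(K) = 12 (a(K) = 16 - 4*(K + K)/(K + K) = 16 - 4*2*K/(2*K) = 16 - 4*2*K*1/(2*K) = 16 - 4*1 = 16 - 4 = 12)
q - 881*(a(2) + 15)*14 = 1140 - 881*(12 + 15)*14 = 1140 - 23787*14 = 1140 - 881*378 = 1140 - 333018 = -331878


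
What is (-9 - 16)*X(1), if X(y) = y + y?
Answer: -50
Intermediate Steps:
X(y) = 2*y
(-9 - 16)*X(1) = (-9 - 16)*(2*1) = -25*2 = -50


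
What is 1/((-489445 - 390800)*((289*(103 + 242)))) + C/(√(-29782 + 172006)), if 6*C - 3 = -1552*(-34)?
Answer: -1/87764827725 + 52771*√8889/213336 ≈ 23.322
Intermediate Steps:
C = 52771/6 (C = ½ + (-1552*(-34))/6 = ½ + (⅙)*52768 = ½ + 26384/3 = 52771/6 ≈ 8795.2)
1/((-489445 - 390800)*((289*(103 + 242)))) + C/(√(-29782 + 172006)) = 1/((-489445 - 390800)*((289*(103 + 242)))) + 52771/(6*(√(-29782 + 172006))) = 1/((-880245)*((289*345))) + 52771/(6*(√142224)) = -1/880245/99705 + 52771/(6*((4*√8889))) = -1/880245*1/99705 + 52771*(√8889/35556)/6 = -1/87764827725 + 52771*√8889/213336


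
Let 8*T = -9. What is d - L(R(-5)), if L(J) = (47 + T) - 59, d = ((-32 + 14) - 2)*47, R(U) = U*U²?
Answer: -7415/8 ≈ -926.88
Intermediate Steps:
T = -9/8 (T = (⅛)*(-9) = -9/8 ≈ -1.1250)
R(U) = U³
d = -940 (d = (-18 - 2)*47 = -20*47 = -940)
L(J) = -105/8 (L(J) = (47 - 9/8) - 59 = 367/8 - 59 = -105/8)
d - L(R(-5)) = -940 - 1*(-105/8) = -940 + 105/8 = -7415/8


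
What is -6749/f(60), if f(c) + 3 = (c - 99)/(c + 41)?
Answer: 681649/342 ≈ 1993.1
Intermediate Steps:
f(c) = -3 + (-99 + c)/(41 + c) (f(c) = -3 + (c - 99)/(c + 41) = -3 + (-99 + c)/(41 + c))
-6749/f(60) = -6749*(41 + 60)/(2*(-111 - 1*60)) = -6749*101/(2*(-111 - 60)) = -6749/(2*(1/101)*(-171)) = -6749/(-342/101) = -6749*(-101/342) = 681649/342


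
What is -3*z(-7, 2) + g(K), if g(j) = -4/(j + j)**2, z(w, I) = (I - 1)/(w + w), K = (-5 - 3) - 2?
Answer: 143/700 ≈ 0.20429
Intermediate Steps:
K = -10 (K = -8 - 2 = -10)
z(w, I) = (-1 + I)/(2*w) (z(w, I) = (-1 + I)/((2*w)) = (-1 + I)*(1/(2*w)) = (-1 + I)/(2*w))
g(j) = -1/j**2 (g(j) = -4*1/(4*j**2) = -1/j**2)
-3*z(-7, 2) + g(K) = -3*(-1 + 2)/(2*(-7)) - 1/(-10)**2 = -3*(-1)/(2*7) - 1*1/100 = -3*(-1/14) - 1/100 = 3/14 - 1/100 = 143/700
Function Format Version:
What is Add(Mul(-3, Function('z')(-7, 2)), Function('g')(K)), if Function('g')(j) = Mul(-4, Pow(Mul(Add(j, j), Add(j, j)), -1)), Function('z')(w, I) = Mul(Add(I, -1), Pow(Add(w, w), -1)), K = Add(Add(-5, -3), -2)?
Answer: Rational(143, 700) ≈ 0.20429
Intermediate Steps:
K = -10 (K = Add(-8, -2) = -10)
Function('z')(w, I) = Mul(Rational(1, 2), Pow(w, -1), Add(-1, I)) (Function('z')(w, I) = Mul(Add(-1, I), Pow(Mul(2, w), -1)) = Mul(Add(-1, I), Mul(Rational(1, 2), Pow(w, -1))) = Mul(Rational(1, 2), Pow(w, -1), Add(-1, I)))
Function('g')(j) = Mul(-1, Pow(j, -2)) (Function('g')(j) = Mul(-4, Pow(Mul(Mul(2, j), Mul(2, j)), -1)) = Mul(-4, Pow(Mul(4, Pow(j, 2)), -1)) = Mul(-4, Mul(Rational(1, 4), Pow(j, -2))) = Mul(-1, Pow(j, -2)))
Add(Mul(-3, Function('z')(-7, 2)), Function('g')(K)) = Add(Mul(-3, Mul(Rational(1, 2), Pow(-7, -1), Add(-1, 2))), Mul(-1, Pow(-10, -2))) = Add(Mul(-3, Mul(Rational(1, 2), Rational(-1, 7), 1)), Mul(-1, Rational(1, 100))) = Add(Mul(-3, Rational(-1, 14)), Rational(-1, 100)) = Add(Rational(3, 14), Rational(-1, 100)) = Rational(143, 700)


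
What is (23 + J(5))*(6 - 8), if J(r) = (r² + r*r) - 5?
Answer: -136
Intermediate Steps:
J(r) = -5 + 2*r² (J(r) = (r² + r²) - 5 = 2*r² - 5 = -5 + 2*r²)
(23 + J(5))*(6 - 8) = (23 + (-5 + 2*5²))*(6 - 8) = (23 + (-5 + 2*25))*(-2) = (23 + (-5 + 50))*(-2) = (23 + 45)*(-2) = 68*(-2) = -136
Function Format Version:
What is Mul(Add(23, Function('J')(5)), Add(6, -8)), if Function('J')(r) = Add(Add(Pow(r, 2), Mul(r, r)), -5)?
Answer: -136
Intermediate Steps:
Function('J')(r) = Add(-5, Mul(2, Pow(r, 2))) (Function('J')(r) = Add(Add(Pow(r, 2), Pow(r, 2)), -5) = Add(Mul(2, Pow(r, 2)), -5) = Add(-5, Mul(2, Pow(r, 2))))
Mul(Add(23, Function('J')(5)), Add(6, -8)) = Mul(Add(23, Add(-5, Mul(2, Pow(5, 2)))), Add(6, -8)) = Mul(Add(23, Add(-5, Mul(2, 25))), -2) = Mul(Add(23, Add(-5, 50)), -2) = Mul(Add(23, 45), -2) = Mul(68, -2) = -136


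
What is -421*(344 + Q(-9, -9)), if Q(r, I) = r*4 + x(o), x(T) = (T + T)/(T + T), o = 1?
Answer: -130089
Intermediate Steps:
x(T) = 1 (x(T) = (2*T)/((2*T)) = (2*T)*(1/(2*T)) = 1)
Q(r, I) = 1 + 4*r (Q(r, I) = r*4 + 1 = 4*r + 1 = 1 + 4*r)
-421*(344 + Q(-9, -9)) = -421*(344 + (1 + 4*(-9))) = -421*(344 + (1 - 36)) = -421*(344 - 35) = -421*309 = -130089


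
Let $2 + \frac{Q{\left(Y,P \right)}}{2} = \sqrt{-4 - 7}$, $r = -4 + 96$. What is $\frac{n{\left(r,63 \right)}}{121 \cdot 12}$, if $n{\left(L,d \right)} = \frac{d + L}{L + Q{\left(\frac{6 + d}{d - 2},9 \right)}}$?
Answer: $\frac{155}{128502} - \frac{155 i \sqrt{11}}{5654088} \approx 0.0012062 - 9.0921 \cdot 10^{-5} i$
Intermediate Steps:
$r = 92$
$Q{\left(Y,P \right)} = -4 + 2 i \sqrt{11}$ ($Q{\left(Y,P \right)} = -4 + 2 \sqrt{-4 - 7} = -4 + 2 \sqrt{-11} = -4 + 2 i \sqrt{11}$)
$n{\left(L,d \right)} = \frac{L + d}{-4 + L + 2 i \sqrt{11}}$ ($n{\left(L,d \right)} = \frac{d + L}{L - \left(4 - 2 i \sqrt{11}\right)} = \frac{L + d}{-4 + L + 2 i \sqrt{11}}$)
$\frac{n{\left(r,63 \right)}}{121 \cdot 12} = \frac{\frac{1}{-4 + 92 + 2 i \sqrt{11}} \left(92 + 63\right)}{121 \cdot 12} = \frac{\frac{1}{88 + 2 i \sqrt{11}} \cdot 155}{1452} = \frac{155}{88 + 2 i \sqrt{11}} \cdot \frac{1}{1452} = \frac{155}{1452 \left(88 + 2 i \sqrt{11}\right)}$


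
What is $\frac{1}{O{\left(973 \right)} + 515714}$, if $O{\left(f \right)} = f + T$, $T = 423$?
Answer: $\frac{1}{517110} \approx 1.9338 \cdot 10^{-6}$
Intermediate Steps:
$O{\left(f \right)} = 423 + f$ ($O{\left(f \right)} = f + 423 = 423 + f$)
$\frac{1}{O{\left(973 \right)} + 515714} = \frac{1}{\left(423 + 973\right) + 515714} = \frac{1}{1396 + 515714} = \frac{1}{517110}$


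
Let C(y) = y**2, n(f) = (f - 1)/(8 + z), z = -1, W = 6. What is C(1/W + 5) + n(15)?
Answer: 1033/36 ≈ 28.694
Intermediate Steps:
n(f) = -1/7 + f/7 (n(f) = (f - 1)/(8 - 1) = (-1 + f)/7 = (-1 + f)*(1/7) = -1/7 + f/7)
C(1/W + 5) + n(15) = (1/6 + 5)**2 + (-1/7 + (1/7)*15) = (1/6 + 5)**2 + (-1/7 + 15/7) = (31/6)**2 + 2 = 961/36 + 2 = 1033/36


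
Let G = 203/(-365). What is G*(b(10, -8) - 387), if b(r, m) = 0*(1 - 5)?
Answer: 78561/365 ≈ 215.24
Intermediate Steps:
b(r, m) = 0 (b(r, m) = 0*(-4) = 0)
G = -203/365 (G = 203*(-1/365) = -203/365 ≈ -0.55616)
G*(b(10, -8) - 387) = -203*(0 - 387)/365 = -203/365*(-387) = 78561/365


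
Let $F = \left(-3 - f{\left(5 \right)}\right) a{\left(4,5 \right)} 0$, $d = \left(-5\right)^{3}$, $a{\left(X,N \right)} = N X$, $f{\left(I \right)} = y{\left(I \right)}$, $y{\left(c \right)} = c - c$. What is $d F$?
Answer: $0$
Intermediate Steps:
$y{\left(c \right)} = 0$
$f{\left(I \right)} = 0$
$d = -125$
$F = 0$ ($F = \left(-3 - 0\right) 5 \cdot 4 \cdot 0 = \left(-3 + 0\right) 20 \cdot 0 = \left(-3\right) 20 \cdot 0 = \left(-60\right) 0 = 0$)
$d F = \left(-125\right) 0 = 0$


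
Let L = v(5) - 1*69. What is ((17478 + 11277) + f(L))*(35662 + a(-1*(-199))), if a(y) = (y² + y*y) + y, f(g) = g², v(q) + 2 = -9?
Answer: 4045039765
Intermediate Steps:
v(q) = -11 (v(q) = -2 - 9 = -11)
L = -80 (L = -11 - 1*69 = -11 - 69 = -80)
a(y) = y + 2*y² (a(y) = (y² + y²) + y = 2*y² + y = y + 2*y²)
((17478 + 11277) + f(L))*(35662 + a(-1*(-199))) = ((17478 + 11277) + (-80)²)*(35662 + (-1*(-199))*(1 + 2*(-1*(-199)))) = (28755 + 6400)*(35662 + 199*(1 + 2*199)) = 35155*(35662 + 199*(1 + 398)) = 35155*(35662 + 199*399) = 35155*(35662 + 79401) = 35155*115063 = 4045039765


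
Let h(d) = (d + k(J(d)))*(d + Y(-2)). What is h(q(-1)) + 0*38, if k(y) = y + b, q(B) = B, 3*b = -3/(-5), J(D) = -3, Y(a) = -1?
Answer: 38/5 ≈ 7.6000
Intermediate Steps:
b = ⅕ (b = (-3/(-5))/3 = (-3*(-⅕))/3 = (⅓)*(⅗) = ⅕ ≈ 0.20000)
k(y) = ⅕ + y (k(y) = y + ⅕ = ⅕ + y)
h(d) = (-1 + d)*(-14/5 + d) (h(d) = (d + (⅕ - 3))*(d - 1) = (d - 14/5)*(-1 + d) = (-14/5 + d)*(-1 + d) = (-1 + d)*(-14/5 + d))
h(q(-1)) + 0*38 = (14/5 + (-1)² - 19/5*(-1)) + 0*38 = (14/5 + 1 + 19/5) + 0 = 38/5 + 0 = 38/5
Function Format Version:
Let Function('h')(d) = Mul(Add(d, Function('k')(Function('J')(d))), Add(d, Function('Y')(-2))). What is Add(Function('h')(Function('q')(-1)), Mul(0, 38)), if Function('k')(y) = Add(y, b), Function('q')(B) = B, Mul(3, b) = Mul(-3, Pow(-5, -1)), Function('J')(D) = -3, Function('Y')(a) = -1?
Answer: Rational(38, 5) ≈ 7.6000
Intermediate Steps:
b = Rational(1, 5) (b = Mul(Rational(1, 3), Mul(-3, Pow(-5, -1))) = Mul(Rational(1, 3), Mul(-3, Rational(-1, 5))) = Mul(Rational(1, 3), Rational(3, 5)) = Rational(1, 5) ≈ 0.20000)
Function('k')(y) = Add(Rational(1, 5), y) (Function('k')(y) = Add(y, Rational(1, 5)) = Add(Rational(1, 5), y))
Function('h')(d) = Mul(Add(-1, d), Add(Rational(-14, 5), d)) (Function('h')(d) = Mul(Add(d, Add(Rational(1, 5), -3)), Add(d, -1)) = Mul(Add(d, Rational(-14, 5)), Add(-1, d)) = Mul(Add(Rational(-14, 5), d), Add(-1, d)) = Mul(Add(-1, d), Add(Rational(-14, 5), d)))
Add(Function('h')(Function('q')(-1)), Mul(0, 38)) = Add(Add(Rational(14, 5), Pow(-1, 2), Mul(Rational(-19, 5), -1)), Mul(0, 38)) = Add(Add(Rational(14, 5), 1, Rational(19, 5)), 0) = Add(Rational(38, 5), 0) = Rational(38, 5)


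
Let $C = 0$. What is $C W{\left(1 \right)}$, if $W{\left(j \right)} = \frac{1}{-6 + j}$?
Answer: $0$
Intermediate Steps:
$C W{\left(1 \right)} = \frac{0}{-6 + 1} = \frac{0}{-5} = 0 \left(- \frac{1}{5}\right) = 0$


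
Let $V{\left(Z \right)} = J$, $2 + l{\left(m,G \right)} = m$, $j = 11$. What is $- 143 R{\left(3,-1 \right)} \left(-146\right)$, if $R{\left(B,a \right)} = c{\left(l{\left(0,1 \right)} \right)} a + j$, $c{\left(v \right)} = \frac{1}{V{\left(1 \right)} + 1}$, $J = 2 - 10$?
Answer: $\frac{1628484}{7} \approx 2.3264 \cdot 10^{5}$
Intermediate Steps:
$l{\left(m,G \right)} = -2 + m$
$J = -8$ ($J = 2 - 10 = -8$)
$V{\left(Z \right)} = -8$
$c{\left(v \right)} = - \frac{1}{7}$ ($c{\left(v \right)} = \frac{1}{-8 + 1} = \frac{1}{-7} = - \frac{1}{7}$)
$R{\left(B,a \right)} = 11 - \frac{a}{7}$ ($R{\left(B,a \right)} = - \frac{a}{7} + 11 = 11 - \frac{a}{7}$)
$- 143 R{\left(3,-1 \right)} \left(-146\right) = - 143 \left(11 - - \frac{1}{7}\right) \left(-146\right) = - 143 \left(11 + \frac{1}{7}\right) \left(-146\right) = \left(-143\right) \frac{78}{7} \left(-146\right) = \left(- \frac{11154}{7}\right) \left(-146\right) = \frac{1628484}{7}$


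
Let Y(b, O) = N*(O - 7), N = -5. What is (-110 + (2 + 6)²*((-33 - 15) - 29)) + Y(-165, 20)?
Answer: -5103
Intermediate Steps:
Y(b, O) = 35 - 5*O (Y(b, O) = -5*(O - 7) = -5*(-7 + O) = 35 - 5*O)
(-110 + (2 + 6)²*((-33 - 15) - 29)) + Y(-165, 20) = (-110 + (2 + 6)²*((-33 - 15) - 29)) + (35 - 5*20) = (-110 + 8²*(-48 - 29)) + (35 - 100) = (-110 + 64*(-77)) - 65 = (-110 - 4928) - 65 = -5038 - 65 = -5103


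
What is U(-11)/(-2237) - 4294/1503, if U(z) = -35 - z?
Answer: -9569606/3362211 ≈ -2.8462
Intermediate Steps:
U(-11)/(-2237) - 4294/1503 = (-35 - 1*(-11))/(-2237) - 4294/1503 = (-35 + 11)*(-1/2237) - 4294*1/1503 = -24*(-1/2237) - 4294/1503 = 24/2237 - 4294/1503 = -9569606/3362211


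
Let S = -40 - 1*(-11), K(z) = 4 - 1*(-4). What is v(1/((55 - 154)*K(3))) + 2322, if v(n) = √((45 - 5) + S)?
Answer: 2322 + √11 ≈ 2325.3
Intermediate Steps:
K(z) = 8 (K(z) = 4 + 4 = 8)
S = -29 (S = -40 + 11 = -29)
v(n) = √11 (v(n) = √((45 - 5) - 29) = √(40 - 29) = √11)
v(1/((55 - 154)*K(3))) + 2322 = √11 + 2322 = 2322 + √11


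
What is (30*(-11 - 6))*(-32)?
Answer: 16320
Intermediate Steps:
(30*(-11 - 6))*(-32) = (30*(-17))*(-32) = -510*(-32) = 16320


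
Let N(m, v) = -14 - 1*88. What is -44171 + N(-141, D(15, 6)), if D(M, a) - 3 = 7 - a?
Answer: -44273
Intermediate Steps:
D(M, a) = 10 - a (D(M, a) = 3 + (7 - a) = 10 - a)
N(m, v) = -102 (N(m, v) = -14 - 88 = -102)
-44171 + N(-141, D(15, 6)) = -44171 - 102 = -44273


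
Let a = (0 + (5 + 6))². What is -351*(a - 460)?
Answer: 118989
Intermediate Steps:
a = 121 (a = (0 + 11)² = 11² = 121)
-351*(a - 460) = -351*(121 - 460) = -351*(-339) = 118989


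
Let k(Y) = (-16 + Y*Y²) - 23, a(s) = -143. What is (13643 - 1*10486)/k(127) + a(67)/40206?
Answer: -82991425/41177859432 ≈ -0.0020154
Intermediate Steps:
k(Y) = -39 + Y³ (k(Y) = (-16 + Y³) - 23 = -39 + Y³)
(13643 - 1*10486)/k(127) + a(67)/40206 = (13643 - 1*10486)/(-39 + 127³) - 143/40206 = (13643 - 10486)/(-39 + 2048383) - 143*1/40206 = 3157/2048344 - 143/40206 = -82991425/41177859432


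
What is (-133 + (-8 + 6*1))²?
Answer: 18225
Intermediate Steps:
(-133 + (-8 + 6*1))² = (-133 + (-8 + 6))² = (-133 - 2)² = (-135)² = 18225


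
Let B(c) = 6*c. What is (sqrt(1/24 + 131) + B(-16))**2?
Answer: (1152 - sqrt(18870))**2/144 ≈ 7149.1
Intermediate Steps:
(sqrt(1/24 + 131) + B(-16))**2 = (sqrt(1/24 + 131) + 6*(-16))**2 = (sqrt(1/24 + 131) - 96)**2 = (sqrt(3145/24) - 96)**2 = (sqrt(18870)/12 - 96)**2 = (-96 + sqrt(18870)/12)**2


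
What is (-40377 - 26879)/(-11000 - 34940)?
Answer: 16814/11485 ≈ 1.4640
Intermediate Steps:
(-40377 - 26879)/(-11000 - 34940) = -67256/(-45940) = -67256*(-1/45940) = 16814/11485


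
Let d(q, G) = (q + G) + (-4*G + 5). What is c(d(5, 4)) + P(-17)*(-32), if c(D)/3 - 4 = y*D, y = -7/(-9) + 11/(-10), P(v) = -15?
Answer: 7409/15 ≈ 493.93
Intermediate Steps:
y = -29/90 (y = -7*(-⅑) + 11*(-⅒) = 7/9 - 11/10 = -29/90 ≈ -0.32222)
d(q, G) = 5 + q - 3*G (d(q, G) = (G + q) + (5 - 4*G) = 5 + q - 3*G)
c(D) = 12 - 29*D/30 (c(D) = 12 + 3*(-29*D/90) = 12 - 29*D/30)
c(d(5, 4)) + P(-17)*(-32) = (12 - 29*(5 + 5 - 3*4)/30) - 15*(-32) = (12 - 29*(5 + 5 - 12)/30) + 480 = (12 - 29/30*(-2)) + 480 = (12 + 29/15) + 480 = 209/15 + 480 = 7409/15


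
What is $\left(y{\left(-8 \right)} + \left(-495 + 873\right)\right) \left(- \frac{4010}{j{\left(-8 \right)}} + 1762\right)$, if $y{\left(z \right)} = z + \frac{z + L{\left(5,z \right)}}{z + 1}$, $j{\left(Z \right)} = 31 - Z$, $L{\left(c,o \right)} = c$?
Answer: $\frac{23969692}{39} \approx 6.1461 \cdot 10^{5}$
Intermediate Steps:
$y{\left(z \right)} = z + \frac{5 + z}{1 + z}$ ($y{\left(z \right)} = z + \frac{z + 5}{z + 1} = z + \frac{5 + z}{1 + z}$)
$\left(y{\left(-8 \right)} + \left(-495 + 873\right)\right) \left(- \frac{4010}{j{\left(-8 \right)}} + 1762\right) = \left(\frac{5 + \left(-8\right)^{2} + 2 \left(-8\right)}{1 - 8} + \left(-495 + 873\right)\right) \left(- \frac{4010}{31 - -8} + 1762\right) = \left(\frac{5 + 64 - 16}{-7} + 378\right) \left(- \frac{4010}{31 + 8} + 1762\right) = \left(\left(- \frac{1}{7}\right) 53 + 378\right) \left(- \frac{4010}{39} + 1762\right) = \left(- \frac{53}{7} + 378\right) \left(\left(-4010\right) \frac{1}{39} + 1762\right) = \frac{2593 \left(- \frac{4010}{39} + 1762\right)}{7} = \frac{2593}{7} \cdot \frac{64708}{39} = \frac{23969692}{39}$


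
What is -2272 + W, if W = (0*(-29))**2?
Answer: -2272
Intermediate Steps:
W = 0 (W = 0**2 = 0)
-2272 + W = -2272 + 0 = -2272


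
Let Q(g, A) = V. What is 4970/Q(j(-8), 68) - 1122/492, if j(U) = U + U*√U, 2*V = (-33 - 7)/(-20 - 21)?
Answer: 417635/41 ≈ 10186.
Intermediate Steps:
V = 20/41 (V = ((-33 - 7)/(-20 - 21))/2 = (-40/(-41))/2 = (-40*(-1/41))/2 = (½)*(40/41) = 20/41 ≈ 0.48780)
j(U) = U + U^(3/2)
Q(g, A) = 20/41
4970/Q(j(-8), 68) - 1122/492 = 4970/(20/41) - 1122/492 = 4970*(41/20) - 1122*1/492 = 20377/2 - 187/82 = 417635/41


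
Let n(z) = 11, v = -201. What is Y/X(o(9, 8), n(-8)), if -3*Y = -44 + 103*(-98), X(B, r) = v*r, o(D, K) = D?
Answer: -10138/6633 ≈ -1.5284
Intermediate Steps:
X(B, r) = -201*r
Y = 10138/3 (Y = -(-44 + 103*(-98))/3 = -(-44 - 10094)/3 = -1/3*(-10138) = 10138/3 ≈ 3379.3)
Y/X(o(9, 8), n(-8)) = 10138/(3*((-201*11))) = (10138/3)/(-2211) = (10138/3)*(-1/2211) = -10138/6633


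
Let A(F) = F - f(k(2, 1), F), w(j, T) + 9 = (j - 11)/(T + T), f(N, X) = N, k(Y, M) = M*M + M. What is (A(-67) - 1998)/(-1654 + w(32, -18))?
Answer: 24804/19963 ≈ 1.2425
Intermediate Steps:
k(Y, M) = M + M**2 (k(Y, M) = M**2 + M = M + M**2)
w(j, T) = -9 + (-11 + j)/(2*T) (w(j, T) = -9 + (j - 11)/(T + T) = -9 + (-11 + j)/((2*T)) = -9 + (-11 + j)*(1/(2*T)) = -9 + (-11 + j)/(2*T))
A(F) = -2 + F (A(F) = F - (1 + 1) = F - 2 = -2 + F)
(A(-67) - 1998)/(-1654 + w(32, -18)) = ((-2 - 67) - 1998)/(-1654 + (1/2)*(-11 + 32 - 18*(-18))/(-18)) = (-69 - 1998)/(-1654 + (1/2)*(-1/18)*(-11 + 32 + 324)) = -2067/(-1654 + (1/2)*(-1/18)*345) = -2067/(-1654 - 115/12) = -2067/(-19963/12) = -2067*(-12/19963) = 24804/19963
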